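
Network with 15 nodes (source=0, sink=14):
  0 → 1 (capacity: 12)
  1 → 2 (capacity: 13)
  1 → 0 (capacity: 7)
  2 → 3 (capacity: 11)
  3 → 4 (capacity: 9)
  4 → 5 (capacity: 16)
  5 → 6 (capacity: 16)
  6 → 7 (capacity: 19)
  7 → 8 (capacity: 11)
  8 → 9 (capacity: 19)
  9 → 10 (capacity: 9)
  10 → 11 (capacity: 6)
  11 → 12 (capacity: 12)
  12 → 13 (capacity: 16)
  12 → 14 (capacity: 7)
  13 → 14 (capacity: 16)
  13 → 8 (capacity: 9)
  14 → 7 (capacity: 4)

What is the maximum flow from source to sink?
Maximum flow = 6

Max flow: 6

Flow assignment:
  0 → 1: 6/12
  1 → 2: 6/13
  2 → 3: 6/11
  3 → 4: 6/9
  4 → 5: 6/16
  5 → 6: 6/16
  6 → 7: 6/19
  7 → 8: 6/11
  8 → 9: 6/19
  9 → 10: 6/9
  10 → 11: 6/6
  11 → 12: 6/12
  12 → 14: 6/7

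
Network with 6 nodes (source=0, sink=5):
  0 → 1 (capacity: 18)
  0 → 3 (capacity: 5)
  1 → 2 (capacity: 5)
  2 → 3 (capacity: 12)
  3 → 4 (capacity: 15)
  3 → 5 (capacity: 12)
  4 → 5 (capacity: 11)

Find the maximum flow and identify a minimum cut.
Max flow = 10, Min cut edges: (0,3), (1,2)

Maximum flow: 10
Minimum cut: (0,3), (1,2)
Partition: S = [0, 1], T = [2, 3, 4, 5]

Max-flow min-cut theorem verified: both equal 10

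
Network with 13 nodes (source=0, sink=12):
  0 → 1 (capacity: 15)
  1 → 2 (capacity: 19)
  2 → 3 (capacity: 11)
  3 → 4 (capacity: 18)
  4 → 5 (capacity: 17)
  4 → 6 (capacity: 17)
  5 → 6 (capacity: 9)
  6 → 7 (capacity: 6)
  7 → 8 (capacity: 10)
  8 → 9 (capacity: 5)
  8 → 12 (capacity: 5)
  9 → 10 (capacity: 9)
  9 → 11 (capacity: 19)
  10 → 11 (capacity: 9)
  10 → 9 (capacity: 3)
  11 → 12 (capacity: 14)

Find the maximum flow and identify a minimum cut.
Max flow = 6, Min cut edges: (6,7)

Maximum flow: 6
Minimum cut: (6,7)
Partition: S = [0, 1, 2, 3, 4, 5, 6], T = [7, 8, 9, 10, 11, 12]

Max-flow min-cut theorem verified: both equal 6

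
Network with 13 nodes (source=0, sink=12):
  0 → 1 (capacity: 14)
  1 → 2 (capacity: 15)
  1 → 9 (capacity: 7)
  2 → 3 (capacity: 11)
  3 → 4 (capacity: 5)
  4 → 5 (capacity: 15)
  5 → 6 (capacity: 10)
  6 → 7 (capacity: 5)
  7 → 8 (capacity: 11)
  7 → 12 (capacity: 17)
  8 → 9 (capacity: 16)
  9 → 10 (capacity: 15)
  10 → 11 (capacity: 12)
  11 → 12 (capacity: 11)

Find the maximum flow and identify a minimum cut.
Max flow = 12, Min cut edges: (1,9), (6,7)

Maximum flow: 12
Minimum cut: (1,9), (6,7)
Partition: S = [0, 1, 2, 3, 4, 5, 6], T = [7, 8, 9, 10, 11, 12]

Max-flow min-cut theorem verified: both equal 12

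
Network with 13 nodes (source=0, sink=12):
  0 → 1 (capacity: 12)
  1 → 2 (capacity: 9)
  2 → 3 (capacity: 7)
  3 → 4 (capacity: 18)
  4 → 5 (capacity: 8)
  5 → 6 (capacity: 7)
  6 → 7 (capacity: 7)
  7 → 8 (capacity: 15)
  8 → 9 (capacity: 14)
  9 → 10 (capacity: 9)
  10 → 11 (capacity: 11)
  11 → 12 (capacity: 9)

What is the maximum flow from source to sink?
Maximum flow = 7

Max flow: 7

Flow assignment:
  0 → 1: 7/12
  1 → 2: 7/9
  2 → 3: 7/7
  3 → 4: 7/18
  4 → 5: 7/8
  5 → 6: 7/7
  6 → 7: 7/7
  7 → 8: 7/15
  8 → 9: 7/14
  9 → 10: 7/9
  10 → 11: 7/11
  11 → 12: 7/9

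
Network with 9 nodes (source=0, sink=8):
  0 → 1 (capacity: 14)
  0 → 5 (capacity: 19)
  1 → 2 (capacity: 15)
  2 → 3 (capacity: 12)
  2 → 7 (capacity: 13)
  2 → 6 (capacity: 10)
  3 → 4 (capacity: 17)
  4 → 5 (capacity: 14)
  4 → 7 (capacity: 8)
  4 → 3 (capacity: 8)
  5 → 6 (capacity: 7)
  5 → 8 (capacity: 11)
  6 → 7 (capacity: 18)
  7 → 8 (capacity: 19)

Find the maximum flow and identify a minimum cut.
Max flow = 30, Min cut edges: (5,8), (7,8)

Maximum flow: 30
Minimum cut: (5,8), (7,8)
Partition: S = [0, 1, 2, 3, 4, 5, 6, 7], T = [8]

Max-flow min-cut theorem verified: both equal 30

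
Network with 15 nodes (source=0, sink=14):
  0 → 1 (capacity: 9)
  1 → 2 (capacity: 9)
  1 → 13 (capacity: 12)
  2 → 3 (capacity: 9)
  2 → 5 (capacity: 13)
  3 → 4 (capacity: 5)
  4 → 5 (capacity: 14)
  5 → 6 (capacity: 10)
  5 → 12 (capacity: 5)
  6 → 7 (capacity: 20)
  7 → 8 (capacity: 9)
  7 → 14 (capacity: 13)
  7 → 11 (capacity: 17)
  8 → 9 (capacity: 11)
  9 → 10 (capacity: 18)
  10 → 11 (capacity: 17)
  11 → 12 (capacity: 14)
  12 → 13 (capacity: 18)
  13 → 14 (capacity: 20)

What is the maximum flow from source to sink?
Maximum flow = 9

Max flow: 9

Flow assignment:
  0 → 1: 9/9
  1 → 13: 9/12
  13 → 14: 9/20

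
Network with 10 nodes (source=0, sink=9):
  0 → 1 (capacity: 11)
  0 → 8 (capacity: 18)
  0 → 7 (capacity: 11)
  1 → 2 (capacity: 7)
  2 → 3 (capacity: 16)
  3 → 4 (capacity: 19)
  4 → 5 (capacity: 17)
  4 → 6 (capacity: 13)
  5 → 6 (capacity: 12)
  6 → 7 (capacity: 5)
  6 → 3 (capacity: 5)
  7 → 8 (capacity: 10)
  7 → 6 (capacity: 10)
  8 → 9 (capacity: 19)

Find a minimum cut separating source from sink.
Min cut value = 19, edges: (8,9)

Min cut value: 19
Partition: S = [0, 1, 2, 3, 4, 5, 6, 7, 8], T = [9]
Cut edges: (8,9)

By max-flow min-cut theorem, max flow = min cut = 19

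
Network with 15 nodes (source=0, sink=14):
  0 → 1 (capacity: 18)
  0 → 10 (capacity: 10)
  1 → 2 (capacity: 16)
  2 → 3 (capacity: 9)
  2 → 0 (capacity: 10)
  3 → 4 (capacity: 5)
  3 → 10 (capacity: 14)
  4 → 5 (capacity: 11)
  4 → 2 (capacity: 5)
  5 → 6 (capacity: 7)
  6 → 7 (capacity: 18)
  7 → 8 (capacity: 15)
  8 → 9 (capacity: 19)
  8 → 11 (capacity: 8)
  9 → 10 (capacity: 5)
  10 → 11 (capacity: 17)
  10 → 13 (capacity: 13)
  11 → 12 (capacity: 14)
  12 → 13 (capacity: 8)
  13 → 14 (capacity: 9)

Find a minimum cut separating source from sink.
Min cut value = 9, edges: (13,14)

Min cut value: 9
Partition: S = [0, 1, 2, 3, 4, 5, 6, 7, 8, 9, 10, 11, 12, 13], T = [14]
Cut edges: (13,14)

By max-flow min-cut theorem, max flow = min cut = 9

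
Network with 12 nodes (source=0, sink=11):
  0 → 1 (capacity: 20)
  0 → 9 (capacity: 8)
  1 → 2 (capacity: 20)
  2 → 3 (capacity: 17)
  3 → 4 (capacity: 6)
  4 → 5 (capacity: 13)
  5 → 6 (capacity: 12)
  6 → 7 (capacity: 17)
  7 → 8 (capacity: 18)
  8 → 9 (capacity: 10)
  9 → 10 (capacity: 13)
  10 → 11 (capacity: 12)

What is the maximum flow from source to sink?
Maximum flow = 12

Max flow: 12

Flow assignment:
  0 → 1: 6/20
  0 → 9: 6/8
  1 → 2: 6/20
  2 → 3: 6/17
  3 → 4: 6/6
  4 → 5: 6/13
  5 → 6: 6/12
  6 → 7: 6/17
  7 → 8: 6/18
  8 → 9: 6/10
  9 → 10: 12/13
  10 → 11: 12/12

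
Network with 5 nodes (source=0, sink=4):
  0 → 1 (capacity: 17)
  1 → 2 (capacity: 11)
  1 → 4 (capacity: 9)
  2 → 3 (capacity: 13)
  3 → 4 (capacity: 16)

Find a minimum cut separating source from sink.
Min cut value = 17, edges: (0,1)

Min cut value: 17
Partition: S = [0], T = [1, 2, 3, 4]
Cut edges: (0,1)

By max-flow min-cut theorem, max flow = min cut = 17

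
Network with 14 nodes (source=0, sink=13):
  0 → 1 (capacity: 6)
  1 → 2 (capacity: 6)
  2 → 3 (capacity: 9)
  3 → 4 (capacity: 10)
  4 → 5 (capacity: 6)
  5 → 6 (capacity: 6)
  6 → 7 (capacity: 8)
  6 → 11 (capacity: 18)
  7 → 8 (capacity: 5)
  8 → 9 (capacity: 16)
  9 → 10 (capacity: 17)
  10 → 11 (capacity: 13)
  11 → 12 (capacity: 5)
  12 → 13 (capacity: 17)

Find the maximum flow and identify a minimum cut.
Max flow = 5, Min cut edges: (11,12)

Maximum flow: 5
Minimum cut: (11,12)
Partition: S = [0, 1, 2, 3, 4, 5, 6, 7, 8, 9, 10, 11], T = [12, 13]

Max-flow min-cut theorem verified: both equal 5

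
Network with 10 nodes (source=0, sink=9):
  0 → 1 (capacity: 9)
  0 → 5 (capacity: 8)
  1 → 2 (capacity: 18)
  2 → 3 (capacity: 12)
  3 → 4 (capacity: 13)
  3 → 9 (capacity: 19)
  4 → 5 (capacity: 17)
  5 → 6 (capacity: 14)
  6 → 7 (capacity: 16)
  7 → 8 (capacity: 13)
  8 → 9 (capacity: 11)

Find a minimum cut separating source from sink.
Min cut value = 17, edges: (0,1), (0,5)

Min cut value: 17
Partition: S = [0], T = [1, 2, 3, 4, 5, 6, 7, 8, 9]
Cut edges: (0,1), (0,5)

By max-flow min-cut theorem, max flow = min cut = 17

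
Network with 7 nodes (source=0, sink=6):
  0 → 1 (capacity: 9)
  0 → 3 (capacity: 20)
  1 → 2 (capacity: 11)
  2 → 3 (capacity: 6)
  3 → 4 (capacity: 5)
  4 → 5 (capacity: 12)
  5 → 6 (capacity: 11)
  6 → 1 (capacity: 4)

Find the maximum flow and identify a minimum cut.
Max flow = 5, Min cut edges: (3,4)

Maximum flow: 5
Minimum cut: (3,4)
Partition: S = [0, 1, 2, 3], T = [4, 5, 6]

Max-flow min-cut theorem verified: both equal 5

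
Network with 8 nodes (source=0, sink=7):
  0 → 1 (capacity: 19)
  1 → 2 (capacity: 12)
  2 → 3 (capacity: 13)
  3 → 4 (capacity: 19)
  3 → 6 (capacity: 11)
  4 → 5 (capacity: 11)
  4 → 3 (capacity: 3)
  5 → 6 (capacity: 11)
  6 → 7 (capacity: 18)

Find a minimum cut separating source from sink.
Min cut value = 12, edges: (1,2)

Min cut value: 12
Partition: S = [0, 1], T = [2, 3, 4, 5, 6, 7]
Cut edges: (1,2)

By max-flow min-cut theorem, max flow = min cut = 12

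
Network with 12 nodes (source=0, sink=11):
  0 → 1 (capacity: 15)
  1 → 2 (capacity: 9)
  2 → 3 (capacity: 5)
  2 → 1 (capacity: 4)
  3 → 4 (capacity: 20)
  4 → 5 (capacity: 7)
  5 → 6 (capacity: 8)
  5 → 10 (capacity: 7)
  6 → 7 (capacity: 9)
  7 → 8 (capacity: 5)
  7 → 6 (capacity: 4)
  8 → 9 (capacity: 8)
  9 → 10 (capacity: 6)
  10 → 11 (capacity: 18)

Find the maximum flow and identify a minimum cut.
Max flow = 5, Min cut edges: (2,3)

Maximum flow: 5
Minimum cut: (2,3)
Partition: S = [0, 1, 2], T = [3, 4, 5, 6, 7, 8, 9, 10, 11]

Max-flow min-cut theorem verified: both equal 5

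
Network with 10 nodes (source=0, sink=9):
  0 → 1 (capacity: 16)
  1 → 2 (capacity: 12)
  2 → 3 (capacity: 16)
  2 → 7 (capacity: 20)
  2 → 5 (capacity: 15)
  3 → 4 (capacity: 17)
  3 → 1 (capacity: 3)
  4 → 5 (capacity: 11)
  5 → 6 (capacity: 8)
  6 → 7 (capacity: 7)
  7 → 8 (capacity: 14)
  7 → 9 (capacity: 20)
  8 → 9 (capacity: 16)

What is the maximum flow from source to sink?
Maximum flow = 12

Max flow: 12

Flow assignment:
  0 → 1: 12/16
  1 → 2: 12/12
  2 → 7: 12/20
  7 → 9: 12/20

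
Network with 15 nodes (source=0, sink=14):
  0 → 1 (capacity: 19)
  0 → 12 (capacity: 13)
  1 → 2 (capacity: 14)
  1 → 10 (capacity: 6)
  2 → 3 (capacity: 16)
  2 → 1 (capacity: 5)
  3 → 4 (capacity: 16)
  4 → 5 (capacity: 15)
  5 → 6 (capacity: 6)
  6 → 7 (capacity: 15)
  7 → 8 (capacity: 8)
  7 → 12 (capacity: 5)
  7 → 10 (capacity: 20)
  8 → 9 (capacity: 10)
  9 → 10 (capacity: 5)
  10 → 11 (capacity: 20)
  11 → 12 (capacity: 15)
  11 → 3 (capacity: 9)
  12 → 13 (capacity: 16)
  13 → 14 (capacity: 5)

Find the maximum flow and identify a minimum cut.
Max flow = 5, Min cut edges: (13,14)

Maximum flow: 5
Minimum cut: (13,14)
Partition: S = [0, 1, 2, 3, 4, 5, 6, 7, 8, 9, 10, 11, 12, 13], T = [14]

Max-flow min-cut theorem verified: both equal 5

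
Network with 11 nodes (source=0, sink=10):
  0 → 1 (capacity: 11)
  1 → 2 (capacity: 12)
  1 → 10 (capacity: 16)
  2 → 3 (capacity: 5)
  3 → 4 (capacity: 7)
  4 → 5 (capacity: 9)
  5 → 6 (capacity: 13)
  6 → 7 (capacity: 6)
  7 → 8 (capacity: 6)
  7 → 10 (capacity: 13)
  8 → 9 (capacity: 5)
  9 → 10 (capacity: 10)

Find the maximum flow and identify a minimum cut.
Max flow = 11, Min cut edges: (0,1)

Maximum flow: 11
Minimum cut: (0,1)
Partition: S = [0], T = [1, 2, 3, 4, 5, 6, 7, 8, 9, 10]

Max-flow min-cut theorem verified: both equal 11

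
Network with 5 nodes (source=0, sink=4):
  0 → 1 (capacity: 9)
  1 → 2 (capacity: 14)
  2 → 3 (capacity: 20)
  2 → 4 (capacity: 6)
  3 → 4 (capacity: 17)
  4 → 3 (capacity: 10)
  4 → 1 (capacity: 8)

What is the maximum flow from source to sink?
Maximum flow = 9

Max flow: 9

Flow assignment:
  0 → 1: 9/9
  1 → 2: 9/14
  2 → 3: 3/20
  2 → 4: 6/6
  3 → 4: 3/17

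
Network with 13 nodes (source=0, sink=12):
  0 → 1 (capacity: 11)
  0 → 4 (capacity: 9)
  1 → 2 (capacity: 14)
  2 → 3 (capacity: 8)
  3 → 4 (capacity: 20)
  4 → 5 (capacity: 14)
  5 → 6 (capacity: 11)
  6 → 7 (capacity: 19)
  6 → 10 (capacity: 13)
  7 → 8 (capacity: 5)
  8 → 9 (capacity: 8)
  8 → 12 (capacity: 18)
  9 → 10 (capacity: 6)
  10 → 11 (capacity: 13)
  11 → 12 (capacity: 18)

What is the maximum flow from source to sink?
Maximum flow = 11

Max flow: 11

Flow assignment:
  0 → 1: 8/11
  0 → 4: 3/9
  1 → 2: 8/14
  2 → 3: 8/8
  3 → 4: 8/20
  4 → 5: 11/14
  5 → 6: 11/11
  6 → 7: 5/19
  6 → 10: 6/13
  7 → 8: 5/5
  8 → 12: 5/18
  10 → 11: 6/13
  11 → 12: 6/18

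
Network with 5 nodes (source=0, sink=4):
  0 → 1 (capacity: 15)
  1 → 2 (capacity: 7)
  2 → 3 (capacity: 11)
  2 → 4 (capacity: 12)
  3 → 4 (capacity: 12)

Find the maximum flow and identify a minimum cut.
Max flow = 7, Min cut edges: (1,2)

Maximum flow: 7
Minimum cut: (1,2)
Partition: S = [0, 1], T = [2, 3, 4]

Max-flow min-cut theorem verified: both equal 7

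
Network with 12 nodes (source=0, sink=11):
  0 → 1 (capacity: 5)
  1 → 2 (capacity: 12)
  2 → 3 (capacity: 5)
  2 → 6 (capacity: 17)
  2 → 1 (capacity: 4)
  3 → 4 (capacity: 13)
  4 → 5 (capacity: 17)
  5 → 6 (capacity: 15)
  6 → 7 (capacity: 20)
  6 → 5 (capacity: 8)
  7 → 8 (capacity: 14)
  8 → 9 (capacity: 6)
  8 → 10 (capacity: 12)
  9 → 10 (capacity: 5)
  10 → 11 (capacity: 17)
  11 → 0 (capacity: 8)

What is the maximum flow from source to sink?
Maximum flow = 5

Max flow: 5

Flow assignment:
  0 → 1: 5/5
  1 → 2: 5/12
  2 → 6: 5/17
  6 → 7: 5/20
  7 → 8: 5/14
  8 → 10: 5/12
  10 → 11: 5/17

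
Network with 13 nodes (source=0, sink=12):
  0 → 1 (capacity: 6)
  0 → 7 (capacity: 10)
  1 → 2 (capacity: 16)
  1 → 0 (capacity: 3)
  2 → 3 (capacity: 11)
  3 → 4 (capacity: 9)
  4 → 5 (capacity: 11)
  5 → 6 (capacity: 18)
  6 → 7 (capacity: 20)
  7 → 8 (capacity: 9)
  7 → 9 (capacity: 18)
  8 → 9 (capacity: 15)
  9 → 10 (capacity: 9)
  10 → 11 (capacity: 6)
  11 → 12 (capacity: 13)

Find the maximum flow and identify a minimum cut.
Max flow = 6, Min cut edges: (10,11)

Maximum flow: 6
Minimum cut: (10,11)
Partition: S = [0, 1, 2, 3, 4, 5, 6, 7, 8, 9, 10], T = [11, 12]

Max-flow min-cut theorem verified: both equal 6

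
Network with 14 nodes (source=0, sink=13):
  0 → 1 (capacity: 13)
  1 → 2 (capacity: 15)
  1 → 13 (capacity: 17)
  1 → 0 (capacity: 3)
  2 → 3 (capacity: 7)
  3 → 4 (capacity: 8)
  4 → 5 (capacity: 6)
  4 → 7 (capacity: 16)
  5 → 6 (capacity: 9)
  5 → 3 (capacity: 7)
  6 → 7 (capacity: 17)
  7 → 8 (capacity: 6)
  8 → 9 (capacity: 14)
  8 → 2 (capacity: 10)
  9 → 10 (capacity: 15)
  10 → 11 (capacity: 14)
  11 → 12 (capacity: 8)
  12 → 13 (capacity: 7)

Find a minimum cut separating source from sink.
Min cut value = 13, edges: (0,1)

Min cut value: 13
Partition: S = [0], T = [1, 2, 3, 4, 5, 6, 7, 8, 9, 10, 11, 12, 13]
Cut edges: (0,1)

By max-flow min-cut theorem, max flow = min cut = 13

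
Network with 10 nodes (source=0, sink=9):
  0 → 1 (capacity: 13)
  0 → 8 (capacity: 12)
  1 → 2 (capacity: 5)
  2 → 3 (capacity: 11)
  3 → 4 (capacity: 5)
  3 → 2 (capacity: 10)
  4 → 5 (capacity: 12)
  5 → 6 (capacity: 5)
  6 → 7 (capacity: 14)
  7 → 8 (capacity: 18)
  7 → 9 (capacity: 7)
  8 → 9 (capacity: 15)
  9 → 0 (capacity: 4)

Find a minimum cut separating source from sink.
Min cut value = 17, edges: (0,8), (5,6)

Min cut value: 17
Partition: S = [0, 1, 2, 3, 4, 5], T = [6, 7, 8, 9]
Cut edges: (0,8), (5,6)

By max-flow min-cut theorem, max flow = min cut = 17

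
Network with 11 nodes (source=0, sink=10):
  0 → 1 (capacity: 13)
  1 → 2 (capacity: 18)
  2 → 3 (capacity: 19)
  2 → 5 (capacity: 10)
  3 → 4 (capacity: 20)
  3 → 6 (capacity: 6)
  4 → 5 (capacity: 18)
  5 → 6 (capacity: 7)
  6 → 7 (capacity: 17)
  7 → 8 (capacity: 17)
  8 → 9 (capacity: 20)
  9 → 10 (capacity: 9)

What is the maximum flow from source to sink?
Maximum flow = 9

Max flow: 9

Flow assignment:
  0 → 1: 9/13
  1 → 2: 9/18
  2 → 3: 2/19
  2 → 5: 7/10
  3 → 6: 2/6
  5 → 6: 7/7
  6 → 7: 9/17
  7 → 8: 9/17
  8 → 9: 9/20
  9 → 10: 9/9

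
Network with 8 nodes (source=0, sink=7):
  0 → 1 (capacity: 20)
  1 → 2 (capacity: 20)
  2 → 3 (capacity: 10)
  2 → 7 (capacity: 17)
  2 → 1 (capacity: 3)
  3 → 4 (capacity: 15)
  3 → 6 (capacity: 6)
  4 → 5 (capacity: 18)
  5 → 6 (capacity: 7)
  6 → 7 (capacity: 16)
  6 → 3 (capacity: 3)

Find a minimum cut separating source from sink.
Min cut value = 20, edges: (1,2)

Min cut value: 20
Partition: S = [0, 1], T = [2, 3, 4, 5, 6, 7]
Cut edges: (1,2)

By max-flow min-cut theorem, max flow = min cut = 20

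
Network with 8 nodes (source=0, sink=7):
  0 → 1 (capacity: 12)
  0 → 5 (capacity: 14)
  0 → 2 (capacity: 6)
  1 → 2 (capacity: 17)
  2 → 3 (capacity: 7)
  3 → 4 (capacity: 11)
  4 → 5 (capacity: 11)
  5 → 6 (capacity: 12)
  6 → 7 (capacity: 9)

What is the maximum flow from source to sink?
Maximum flow = 9

Max flow: 9

Flow assignment:
  0 → 1: 7/12
  0 → 5: 2/14
  1 → 2: 7/17
  2 → 3: 7/7
  3 → 4: 7/11
  4 → 5: 7/11
  5 → 6: 9/12
  6 → 7: 9/9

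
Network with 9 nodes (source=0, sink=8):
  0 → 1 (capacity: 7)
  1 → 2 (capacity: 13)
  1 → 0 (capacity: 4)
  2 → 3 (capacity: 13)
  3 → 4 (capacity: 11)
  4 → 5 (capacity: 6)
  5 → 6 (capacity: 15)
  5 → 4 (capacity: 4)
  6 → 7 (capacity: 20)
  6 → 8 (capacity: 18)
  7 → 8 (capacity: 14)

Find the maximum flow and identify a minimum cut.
Max flow = 6, Min cut edges: (4,5)

Maximum flow: 6
Minimum cut: (4,5)
Partition: S = [0, 1, 2, 3, 4], T = [5, 6, 7, 8]

Max-flow min-cut theorem verified: both equal 6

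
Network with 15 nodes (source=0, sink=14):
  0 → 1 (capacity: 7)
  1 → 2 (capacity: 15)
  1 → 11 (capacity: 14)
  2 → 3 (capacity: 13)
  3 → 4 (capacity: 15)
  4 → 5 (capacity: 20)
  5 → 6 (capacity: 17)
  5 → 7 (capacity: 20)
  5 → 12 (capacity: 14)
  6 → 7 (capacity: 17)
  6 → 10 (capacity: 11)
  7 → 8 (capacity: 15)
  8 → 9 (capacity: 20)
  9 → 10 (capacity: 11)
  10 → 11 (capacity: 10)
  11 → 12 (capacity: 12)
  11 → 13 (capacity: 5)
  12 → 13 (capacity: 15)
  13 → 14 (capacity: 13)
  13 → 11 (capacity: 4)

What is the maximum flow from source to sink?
Maximum flow = 7

Max flow: 7

Flow assignment:
  0 → 1: 7/7
  1 → 11: 7/14
  11 → 12: 2/12
  11 → 13: 5/5
  12 → 13: 2/15
  13 → 14: 7/13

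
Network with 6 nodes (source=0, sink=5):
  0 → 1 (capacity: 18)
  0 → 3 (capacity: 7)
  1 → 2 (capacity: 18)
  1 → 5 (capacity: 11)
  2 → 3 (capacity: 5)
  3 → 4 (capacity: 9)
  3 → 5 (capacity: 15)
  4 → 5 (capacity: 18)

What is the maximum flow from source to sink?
Maximum flow = 23

Max flow: 23

Flow assignment:
  0 → 1: 16/18
  0 → 3: 7/7
  1 → 2: 5/18
  1 → 5: 11/11
  2 → 3: 5/5
  3 → 5: 12/15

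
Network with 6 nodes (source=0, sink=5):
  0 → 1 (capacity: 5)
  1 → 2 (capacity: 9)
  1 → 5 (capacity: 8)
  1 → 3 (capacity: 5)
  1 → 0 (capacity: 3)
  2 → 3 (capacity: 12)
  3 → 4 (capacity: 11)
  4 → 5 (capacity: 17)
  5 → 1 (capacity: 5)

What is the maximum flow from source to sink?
Maximum flow = 5

Max flow: 5

Flow assignment:
  0 → 1: 5/5
  1 → 5: 5/8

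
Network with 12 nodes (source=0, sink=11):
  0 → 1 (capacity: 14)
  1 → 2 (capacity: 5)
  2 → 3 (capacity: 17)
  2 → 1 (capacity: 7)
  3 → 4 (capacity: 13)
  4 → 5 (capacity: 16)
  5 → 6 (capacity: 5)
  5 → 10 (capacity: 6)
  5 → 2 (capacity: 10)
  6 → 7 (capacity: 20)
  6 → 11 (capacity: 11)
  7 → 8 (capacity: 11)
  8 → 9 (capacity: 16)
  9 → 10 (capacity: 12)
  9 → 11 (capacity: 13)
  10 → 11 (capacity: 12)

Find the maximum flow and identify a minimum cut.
Max flow = 5, Min cut edges: (1,2)

Maximum flow: 5
Minimum cut: (1,2)
Partition: S = [0, 1], T = [2, 3, 4, 5, 6, 7, 8, 9, 10, 11]

Max-flow min-cut theorem verified: both equal 5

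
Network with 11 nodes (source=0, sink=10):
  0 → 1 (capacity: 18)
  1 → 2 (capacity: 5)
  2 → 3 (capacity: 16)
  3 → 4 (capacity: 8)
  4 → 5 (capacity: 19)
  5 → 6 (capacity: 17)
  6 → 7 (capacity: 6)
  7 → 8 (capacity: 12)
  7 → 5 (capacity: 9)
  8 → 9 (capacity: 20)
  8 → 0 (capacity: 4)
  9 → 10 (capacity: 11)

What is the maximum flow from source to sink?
Maximum flow = 5

Max flow: 5

Flow assignment:
  0 → 1: 5/18
  1 → 2: 5/5
  2 → 3: 5/16
  3 → 4: 5/8
  4 → 5: 5/19
  5 → 6: 5/17
  6 → 7: 5/6
  7 → 8: 5/12
  8 → 9: 5/20
  9 → 10: 5/11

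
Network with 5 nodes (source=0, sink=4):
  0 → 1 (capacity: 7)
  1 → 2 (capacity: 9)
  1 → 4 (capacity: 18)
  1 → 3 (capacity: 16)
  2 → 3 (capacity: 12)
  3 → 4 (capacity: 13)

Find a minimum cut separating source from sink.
Min cut value = 7, edges: (0,1)

Min cut value: 7
Partition: S = [0], T = [1, 2, 3, 4]
Cut edges: (0,1)

By max-flow min-cut theorem, max flow = min cut = 7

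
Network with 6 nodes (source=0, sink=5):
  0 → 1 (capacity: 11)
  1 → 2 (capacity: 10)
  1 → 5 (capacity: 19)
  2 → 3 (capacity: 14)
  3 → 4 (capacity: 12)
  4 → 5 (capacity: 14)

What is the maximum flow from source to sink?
Maximum flow = 11

Max flow: 11

Flow assignment:
  0 → 1: 11/11
  1 → 5: 11/19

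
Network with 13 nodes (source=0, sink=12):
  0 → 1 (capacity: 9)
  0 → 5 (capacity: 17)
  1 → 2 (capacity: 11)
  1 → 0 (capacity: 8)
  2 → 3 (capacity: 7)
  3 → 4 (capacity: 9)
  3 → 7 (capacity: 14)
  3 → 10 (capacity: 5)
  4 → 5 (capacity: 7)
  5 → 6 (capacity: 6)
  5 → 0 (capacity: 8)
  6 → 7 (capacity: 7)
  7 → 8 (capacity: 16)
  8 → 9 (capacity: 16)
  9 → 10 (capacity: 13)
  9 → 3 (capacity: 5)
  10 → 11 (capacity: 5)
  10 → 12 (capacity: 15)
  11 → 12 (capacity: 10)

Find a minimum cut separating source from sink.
Min cut value = 13, edges: (2,3), (5,6)

Min cut value: 13
Partition: S = [0, 1, 2, 4, 5], T = [3, 6, 7, 8, 9, 10, 11, 12]
Cut edges: (2,3), (5,6)

By max-flow min-cut theorem, max flow = min cut = 13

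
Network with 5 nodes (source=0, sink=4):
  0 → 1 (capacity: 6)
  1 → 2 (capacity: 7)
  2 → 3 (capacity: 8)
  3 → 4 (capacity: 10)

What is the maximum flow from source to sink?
Maximum flow = 6

Max flow: 6

Flow assignment:
  0 → 1: 6/6
  1 → 2: 6/7
  2 → 3: 6/8
  3 → 4: 6/10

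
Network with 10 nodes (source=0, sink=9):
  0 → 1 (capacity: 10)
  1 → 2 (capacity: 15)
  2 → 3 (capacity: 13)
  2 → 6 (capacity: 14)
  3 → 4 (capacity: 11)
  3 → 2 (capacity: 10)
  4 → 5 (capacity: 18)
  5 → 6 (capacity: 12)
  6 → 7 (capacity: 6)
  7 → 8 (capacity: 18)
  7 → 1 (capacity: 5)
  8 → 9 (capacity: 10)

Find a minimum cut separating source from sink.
Min cut value = 6, edges: (6,7)

Min cut value: 6
Partition: S = [0, 1, 2, 3, 4, 5, 6], T = [7, 8, 9]
Cut edges: (6,7)

By max-flow min-cut theorem, max flow = min cut = 6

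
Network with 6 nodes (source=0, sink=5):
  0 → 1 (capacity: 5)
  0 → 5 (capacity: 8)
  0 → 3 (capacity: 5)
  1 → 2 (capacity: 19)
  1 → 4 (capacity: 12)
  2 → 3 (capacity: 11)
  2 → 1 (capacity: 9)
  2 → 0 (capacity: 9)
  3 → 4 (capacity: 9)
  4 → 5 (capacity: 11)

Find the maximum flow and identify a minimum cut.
Max flow = 18, Min cut edges: (0,1), (0,5), (0,3)

Maximum flow: 18
Minimum cut: (0,1), (0,5), (0,3)
Partition: S = [0], T = [1, 2, 3, 4, 5]

Max-flow min-cut theorem verified: both equal 18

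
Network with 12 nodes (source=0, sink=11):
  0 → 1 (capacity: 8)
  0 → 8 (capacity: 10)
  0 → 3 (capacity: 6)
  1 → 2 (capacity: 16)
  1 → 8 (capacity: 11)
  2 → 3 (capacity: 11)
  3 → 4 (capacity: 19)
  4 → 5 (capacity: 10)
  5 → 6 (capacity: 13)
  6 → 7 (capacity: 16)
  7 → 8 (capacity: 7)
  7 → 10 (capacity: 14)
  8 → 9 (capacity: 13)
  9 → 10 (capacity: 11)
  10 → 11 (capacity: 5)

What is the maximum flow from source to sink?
Maximum flow = 5

Max flow: 5

Flow assignment:
  0 → 1: 5/8
  1 → 2: 5/16
  2 → 3: 5/11
  3 → 4: 5/19
  4 → 5: 5/10
  5 → 6: 5/13
  6 → 7: 5/16
  7 → 8: 5/7
  8 → 9: 5/13
  9 → 10: 5/11
  10 → 11: 5/5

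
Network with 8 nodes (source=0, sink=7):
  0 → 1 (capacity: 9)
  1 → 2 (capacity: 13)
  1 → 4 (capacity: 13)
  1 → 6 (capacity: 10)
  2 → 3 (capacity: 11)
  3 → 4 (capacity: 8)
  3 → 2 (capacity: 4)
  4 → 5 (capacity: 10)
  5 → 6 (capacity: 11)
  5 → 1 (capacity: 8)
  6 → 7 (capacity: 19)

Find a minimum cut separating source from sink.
Min cut value = 9, edges: (0,1)

Min cut value: 9
Partition: S = [0], T = [1, 2, 3, 4, 5, 6, 7]
Cut edges: (0,1)

By max-flow min-cut theorem, max flow = min cut = 9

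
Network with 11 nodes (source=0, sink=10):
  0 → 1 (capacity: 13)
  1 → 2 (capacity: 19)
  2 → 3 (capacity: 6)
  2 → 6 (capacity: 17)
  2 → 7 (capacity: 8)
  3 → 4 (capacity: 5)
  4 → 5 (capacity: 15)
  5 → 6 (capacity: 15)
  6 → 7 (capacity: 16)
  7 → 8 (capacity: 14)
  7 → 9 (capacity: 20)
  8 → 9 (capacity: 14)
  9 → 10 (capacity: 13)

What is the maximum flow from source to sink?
Maximum flow = 13

Max flow: 13

Flow assignment:
  0 → 1: 13/13
  1 → 2: 13/19
  2 → 6: 5/17
  2 → 7: 8/8
  6 → 7: 5/16
  7 → 9: 13/20
  9 → 10: 13/13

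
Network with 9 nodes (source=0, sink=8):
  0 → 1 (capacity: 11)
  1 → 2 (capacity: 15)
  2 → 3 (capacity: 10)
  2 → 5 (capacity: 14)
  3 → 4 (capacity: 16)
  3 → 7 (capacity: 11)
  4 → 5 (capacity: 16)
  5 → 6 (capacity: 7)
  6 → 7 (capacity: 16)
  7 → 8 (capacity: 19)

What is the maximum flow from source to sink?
Maximum flow = 11

Max flow: 11

Flow assignment:
  0 → 1: 11/11
  1 → 2: 11/15
  2 → 3: 10/10
  2 → 5: 1/14
  3 → 7: 10/11
  5 → 6: 1/7
  6 → 7: 1/16
  7 → 8: 11/19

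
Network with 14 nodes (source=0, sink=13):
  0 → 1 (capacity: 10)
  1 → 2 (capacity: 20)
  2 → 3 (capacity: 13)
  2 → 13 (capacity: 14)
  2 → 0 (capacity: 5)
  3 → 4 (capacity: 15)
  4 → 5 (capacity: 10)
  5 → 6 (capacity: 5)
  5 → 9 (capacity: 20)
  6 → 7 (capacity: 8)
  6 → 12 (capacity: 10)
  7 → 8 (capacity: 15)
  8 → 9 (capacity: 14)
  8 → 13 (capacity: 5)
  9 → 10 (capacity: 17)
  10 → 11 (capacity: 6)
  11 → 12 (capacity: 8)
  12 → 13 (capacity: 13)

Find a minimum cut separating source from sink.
Min cut value = 10, edges: (0,1)

Min cut value: 10
Partition: S = [0], T = [1, 2, 3, 4, 5, 6, 7, 8, 9, 10, 11, 12, 13]
Cut edges: (0,1)

By max-flow min-cut theorem, max flow = min cut = 10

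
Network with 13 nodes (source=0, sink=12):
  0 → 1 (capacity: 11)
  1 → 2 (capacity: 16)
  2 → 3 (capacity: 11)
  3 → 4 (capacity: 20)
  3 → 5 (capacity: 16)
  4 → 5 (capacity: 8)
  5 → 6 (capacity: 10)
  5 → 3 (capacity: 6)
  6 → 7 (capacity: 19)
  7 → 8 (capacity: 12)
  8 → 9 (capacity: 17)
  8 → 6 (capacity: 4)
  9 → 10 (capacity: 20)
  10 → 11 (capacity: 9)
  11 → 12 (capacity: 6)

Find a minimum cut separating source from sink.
Min cut value = 6, edges: (11,12)

Min cut value: 6
Partition: S = [0, 1, 2, 3, 4, 5, 6, 7, 8, 9, 10, 11], T = [12]
Cut edges: (11,12)

By max-flow min-cut theorem, max flow = min cut = 6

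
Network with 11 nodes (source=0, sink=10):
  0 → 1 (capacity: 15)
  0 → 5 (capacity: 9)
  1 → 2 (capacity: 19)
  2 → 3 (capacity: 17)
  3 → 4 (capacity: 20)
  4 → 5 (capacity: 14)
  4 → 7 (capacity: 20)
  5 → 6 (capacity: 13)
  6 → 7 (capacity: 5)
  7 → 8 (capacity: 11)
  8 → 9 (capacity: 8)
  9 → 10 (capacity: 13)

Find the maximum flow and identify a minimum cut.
Max flow = 8, Min cut edges: (8,9)

Maximum flow: 8
Minimum cut: (8,9)
Partition: S = [0, 1, 2, 3, 4, 5, 6, 7, 8], T = [9, 10]

Max-flow min-cut theorem verified: both equal 8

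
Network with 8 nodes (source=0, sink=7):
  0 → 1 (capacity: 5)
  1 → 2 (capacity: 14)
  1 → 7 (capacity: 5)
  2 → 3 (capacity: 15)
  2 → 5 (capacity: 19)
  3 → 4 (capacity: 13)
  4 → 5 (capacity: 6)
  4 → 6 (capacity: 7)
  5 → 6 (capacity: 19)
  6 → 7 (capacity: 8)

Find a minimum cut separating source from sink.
Min cut value = 5, edges: (0,1)

Min cut value: 5
Partition: S = [0], T = [1, 2, 3, 4, 5, 6, 7]
Cut edges: (0,1)

By max-flow min-cut theorem, max flow = min cut = 5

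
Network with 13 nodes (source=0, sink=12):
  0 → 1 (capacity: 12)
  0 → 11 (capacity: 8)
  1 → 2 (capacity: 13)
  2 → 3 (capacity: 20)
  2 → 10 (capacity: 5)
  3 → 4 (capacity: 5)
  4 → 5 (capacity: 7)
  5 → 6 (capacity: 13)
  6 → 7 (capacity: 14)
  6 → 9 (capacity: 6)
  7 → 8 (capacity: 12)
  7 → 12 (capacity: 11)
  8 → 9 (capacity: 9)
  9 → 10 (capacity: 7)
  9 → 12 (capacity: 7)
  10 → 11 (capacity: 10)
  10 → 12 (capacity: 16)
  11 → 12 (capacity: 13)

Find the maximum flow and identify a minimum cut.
Max flow = 18, Min cut edges: (0,11), (2,10), (3,4)

Maximum flow: 18
Minimum cut: (0,11), (2,10), (3,4)
Partition: S = [0, 1, 2, 3], T = [4, 5, 6, 7, 8, 9, 10, 11, 12]

Max-flow min-cut theorem verified: both equal 18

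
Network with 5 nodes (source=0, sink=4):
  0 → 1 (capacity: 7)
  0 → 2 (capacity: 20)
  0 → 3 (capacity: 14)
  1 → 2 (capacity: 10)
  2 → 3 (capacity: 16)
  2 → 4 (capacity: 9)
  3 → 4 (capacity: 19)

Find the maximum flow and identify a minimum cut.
Max flow = 28, Min cut edges: (2,4), (3,4)

Maximum flow: 28
Minimum cut: (2,4), (3,4)
Partition: S = [0, 1, 2, 3], T = [4]

Max-flow min-cut theorem verified: both equal 28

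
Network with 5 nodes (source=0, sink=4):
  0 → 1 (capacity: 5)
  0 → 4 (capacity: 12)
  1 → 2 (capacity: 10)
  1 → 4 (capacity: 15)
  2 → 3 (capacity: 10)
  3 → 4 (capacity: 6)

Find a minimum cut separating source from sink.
Min cut value = 17, edges: (0,1), (0,4)

Min cut value: 17
Partition: S = [0], T = [1, 2, 3, 4]
Cut edges: (0,1), (0,4)

By max-flow min-cut theorem, max flow = min cut = 17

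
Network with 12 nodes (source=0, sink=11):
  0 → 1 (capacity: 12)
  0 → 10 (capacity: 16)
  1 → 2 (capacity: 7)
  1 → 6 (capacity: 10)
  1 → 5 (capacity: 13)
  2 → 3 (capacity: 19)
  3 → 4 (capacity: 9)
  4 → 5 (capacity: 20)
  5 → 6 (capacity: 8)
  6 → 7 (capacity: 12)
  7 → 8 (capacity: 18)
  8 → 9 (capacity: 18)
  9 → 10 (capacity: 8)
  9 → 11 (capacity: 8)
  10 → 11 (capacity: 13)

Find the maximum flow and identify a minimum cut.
Max flow = 21, Min cut edges: (9,11), (10,11)

Maximum flow: 21
Minimum cut: (9,11), (10,11)
Partition: S = [0, 1, 2, 3, 4, 5, 6, 7, 8, 9, 10], T = [11]

Max-flow min-cut theorem verified: both equal 21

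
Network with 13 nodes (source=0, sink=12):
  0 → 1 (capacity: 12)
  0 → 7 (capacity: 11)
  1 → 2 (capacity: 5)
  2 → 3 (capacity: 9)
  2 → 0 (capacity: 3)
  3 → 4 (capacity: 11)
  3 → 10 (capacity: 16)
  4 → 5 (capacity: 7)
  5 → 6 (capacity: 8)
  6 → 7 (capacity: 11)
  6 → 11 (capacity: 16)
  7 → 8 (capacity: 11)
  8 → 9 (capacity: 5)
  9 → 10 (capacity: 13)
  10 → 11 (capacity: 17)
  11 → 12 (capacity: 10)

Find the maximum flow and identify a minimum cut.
Max flow = 10, Min cut edges: (11,12)

Maximum flow: 10
Minimum cut: (11,12)
Partition: S = [0, 1, 2, 3, 4, 5, 6, 7, 8, 9, 10, 11], T = [12]

Max-flow min-cut theorem verified: both equal 10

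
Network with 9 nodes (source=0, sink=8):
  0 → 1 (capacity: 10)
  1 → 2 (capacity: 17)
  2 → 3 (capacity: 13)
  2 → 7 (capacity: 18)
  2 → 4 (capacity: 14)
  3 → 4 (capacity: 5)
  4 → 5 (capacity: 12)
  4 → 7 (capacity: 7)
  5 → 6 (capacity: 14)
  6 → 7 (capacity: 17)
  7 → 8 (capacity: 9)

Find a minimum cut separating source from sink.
Min cut value = 9, edges: (7,8)

Min cut value: 9
Partition: S = [0, 1, 2, 3, 4, 5, 6, 7], T = [8]
Cut edges: (7,8)

By max-flow min-cut theorem, max flow = min cut = 9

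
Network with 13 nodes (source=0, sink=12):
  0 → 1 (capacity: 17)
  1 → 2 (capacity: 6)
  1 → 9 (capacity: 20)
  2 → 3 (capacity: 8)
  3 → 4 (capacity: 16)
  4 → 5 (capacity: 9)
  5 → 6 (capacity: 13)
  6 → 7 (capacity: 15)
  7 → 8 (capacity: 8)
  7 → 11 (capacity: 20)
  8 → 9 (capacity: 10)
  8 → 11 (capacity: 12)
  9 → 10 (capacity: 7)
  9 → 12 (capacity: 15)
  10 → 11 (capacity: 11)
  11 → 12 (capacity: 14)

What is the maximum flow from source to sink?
Maximum flow = 17

Max flow: 17

Flow assignment:
  0 → 1: 17/17
  1 → 9: 17/20
  9 → 10: 2/7
  9 → 12: 15/15
  10 → 11: 2/11
  11 → 12: 2/14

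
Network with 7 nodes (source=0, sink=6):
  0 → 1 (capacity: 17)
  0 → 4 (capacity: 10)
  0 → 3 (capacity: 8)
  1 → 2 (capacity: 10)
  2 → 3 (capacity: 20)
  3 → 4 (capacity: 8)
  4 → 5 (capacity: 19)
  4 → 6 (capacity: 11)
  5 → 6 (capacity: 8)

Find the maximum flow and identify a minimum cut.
Max flow = 18, Min cut edges: (0,4), (3,4)

Maximum flow: 18
Minimum cut: (0,4), (3,4)
Partition: S = [0, 1, 2, 3], T = [4, 5, 6]

Max-flow min-cut theorem verified: both equal 18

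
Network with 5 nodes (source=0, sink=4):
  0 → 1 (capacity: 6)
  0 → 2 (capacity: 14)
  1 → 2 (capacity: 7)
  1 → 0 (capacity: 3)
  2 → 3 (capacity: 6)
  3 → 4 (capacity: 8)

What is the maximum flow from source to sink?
Maximum flow = 6

Max flow: 6

Flow assignment:
  0 → 1: 6/6
  1 → 2: 6/7
  2 → 3: 6/6
  3 → 4: 6/8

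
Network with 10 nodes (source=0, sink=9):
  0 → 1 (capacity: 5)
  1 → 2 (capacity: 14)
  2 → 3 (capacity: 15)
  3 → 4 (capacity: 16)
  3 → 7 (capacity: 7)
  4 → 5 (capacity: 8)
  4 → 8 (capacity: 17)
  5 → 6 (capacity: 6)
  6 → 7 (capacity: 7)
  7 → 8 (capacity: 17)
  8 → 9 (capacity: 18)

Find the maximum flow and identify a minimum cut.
Max flow = 5, Min cut edges: (0,1)

Maximum flow: 5
Minimum cut: (0,1)
Partition: S = [0], T = [1, 2, 3, 4, 5, 6, 7, 8, 9]

Max-flow min-cut theorem verified: both equal 5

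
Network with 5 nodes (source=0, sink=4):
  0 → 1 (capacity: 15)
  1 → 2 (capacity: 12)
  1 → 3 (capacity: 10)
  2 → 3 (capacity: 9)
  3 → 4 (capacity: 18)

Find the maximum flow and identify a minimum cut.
Max flow = 15, Min cut edges: (0,1)

Maximum flow: 15
Minimum cut: (0,1)
Partition: S = [0], T = [1, 2, 3, 4]

Max-flow min-cut theorem verified: both equal 15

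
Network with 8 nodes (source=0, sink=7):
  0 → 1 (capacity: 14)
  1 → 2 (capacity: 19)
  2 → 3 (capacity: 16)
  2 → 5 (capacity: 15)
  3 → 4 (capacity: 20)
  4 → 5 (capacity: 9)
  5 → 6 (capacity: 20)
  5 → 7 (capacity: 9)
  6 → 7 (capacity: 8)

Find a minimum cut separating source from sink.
Min cut value = 14, edges: (0,1)

Min cut value: 14
Partition: S = [0], T = [1, 2, 3, 4, 5, 6, 7]
Cut edges: (0,1)

By max-flow min-cut theorem, max flow = min cut = 14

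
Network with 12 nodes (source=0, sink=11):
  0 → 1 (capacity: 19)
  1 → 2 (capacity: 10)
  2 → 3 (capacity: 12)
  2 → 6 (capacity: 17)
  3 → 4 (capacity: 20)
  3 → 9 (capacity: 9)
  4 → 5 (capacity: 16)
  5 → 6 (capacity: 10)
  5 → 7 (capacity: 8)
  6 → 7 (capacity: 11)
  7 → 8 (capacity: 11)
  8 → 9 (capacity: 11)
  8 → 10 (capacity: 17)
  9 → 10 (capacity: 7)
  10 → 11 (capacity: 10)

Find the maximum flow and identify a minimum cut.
Max flow = 10, Min cut edges: (10,11)

Maximum flow: 10
Minimum cut: (10,11)
Partition: S = [0, 1, 2, 3, 4, 5, 6, 7, 8, 9, 10], T = [11]

Max-flow min-cut theorem verified: both equal 10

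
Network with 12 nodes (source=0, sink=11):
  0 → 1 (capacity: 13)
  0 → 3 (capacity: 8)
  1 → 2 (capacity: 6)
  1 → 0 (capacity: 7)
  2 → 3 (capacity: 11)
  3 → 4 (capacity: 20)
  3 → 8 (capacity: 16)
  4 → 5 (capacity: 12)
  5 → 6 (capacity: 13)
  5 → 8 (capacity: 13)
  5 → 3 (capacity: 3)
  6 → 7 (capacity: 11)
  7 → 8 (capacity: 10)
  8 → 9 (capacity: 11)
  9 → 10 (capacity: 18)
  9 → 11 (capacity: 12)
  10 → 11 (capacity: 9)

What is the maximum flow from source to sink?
Maximum flow = 11

Max flow: 11

Flow assignment:
  0 → 1: 6/13
  0 → 3: 5/8
  1 → 2: 6/6
  2 → 3: 6/11
  3 → 8: 11/16
  8 → 9: 11/11
  9 → 11: 11/12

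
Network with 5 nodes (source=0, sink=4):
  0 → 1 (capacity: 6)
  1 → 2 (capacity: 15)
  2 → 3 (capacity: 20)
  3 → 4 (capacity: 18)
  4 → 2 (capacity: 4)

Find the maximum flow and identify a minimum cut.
Max flow = 6, Min cut edges: (0,1)

Maximum flow: 6
Minimum cut: (0,1)
Partition: S = [0], T = [1, 2, 3, 4]

Max-flow min-cut theorem verified: both equal 6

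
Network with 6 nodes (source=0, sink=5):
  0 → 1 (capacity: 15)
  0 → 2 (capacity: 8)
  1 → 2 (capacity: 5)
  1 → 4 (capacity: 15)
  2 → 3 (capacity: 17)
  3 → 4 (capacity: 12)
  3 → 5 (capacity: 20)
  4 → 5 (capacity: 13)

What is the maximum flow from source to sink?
Maximum flow = 23

Max flow: 23

Flow assignment:
  0 → 1: 15/15
  0 → 2: 8/8
  1 → 2: 2/5
  1 → 4: 13/15
  2 → 3: 10/17
  3 → 5: 10/20
  4 → 5: 13/13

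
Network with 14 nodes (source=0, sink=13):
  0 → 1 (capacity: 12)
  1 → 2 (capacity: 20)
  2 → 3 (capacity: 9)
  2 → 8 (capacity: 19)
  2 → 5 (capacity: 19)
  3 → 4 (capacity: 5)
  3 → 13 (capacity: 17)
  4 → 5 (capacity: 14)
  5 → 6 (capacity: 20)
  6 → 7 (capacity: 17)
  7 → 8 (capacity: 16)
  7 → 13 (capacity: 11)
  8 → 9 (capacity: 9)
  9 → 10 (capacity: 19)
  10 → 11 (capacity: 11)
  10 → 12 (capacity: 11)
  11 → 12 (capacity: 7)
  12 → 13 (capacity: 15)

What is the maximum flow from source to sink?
Maximum flow = 12

Max flow: 12

Flow assignment:
  0 → 1: 12/12
  1 → 2: 12/20
  2 → 3: 9/9
  2 → 5: 3/19
  3 → 13: 9/17
  5 → 6: 3/20
  6 → 7: 3/17
  7 → 13: 3/11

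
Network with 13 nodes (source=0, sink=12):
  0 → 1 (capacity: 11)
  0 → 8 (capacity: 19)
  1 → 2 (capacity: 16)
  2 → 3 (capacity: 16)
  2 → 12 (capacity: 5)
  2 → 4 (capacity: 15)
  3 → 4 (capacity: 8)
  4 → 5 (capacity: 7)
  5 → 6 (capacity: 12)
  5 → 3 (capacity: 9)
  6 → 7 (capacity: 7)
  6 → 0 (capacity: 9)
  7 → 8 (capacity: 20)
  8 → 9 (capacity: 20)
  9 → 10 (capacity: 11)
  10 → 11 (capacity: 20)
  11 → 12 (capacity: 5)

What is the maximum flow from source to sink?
Maximum flow = 10

Max flow: 10

Flow assignment:
  0 → 1: 5/11
  0 → 8: 5/19
  1 → 2: 5/16
  2 → 12: 5/5
  8 → 9: 5/20
  9 → 10: 5/11
  10 → 11: 5/20
  11 → 12: 5/5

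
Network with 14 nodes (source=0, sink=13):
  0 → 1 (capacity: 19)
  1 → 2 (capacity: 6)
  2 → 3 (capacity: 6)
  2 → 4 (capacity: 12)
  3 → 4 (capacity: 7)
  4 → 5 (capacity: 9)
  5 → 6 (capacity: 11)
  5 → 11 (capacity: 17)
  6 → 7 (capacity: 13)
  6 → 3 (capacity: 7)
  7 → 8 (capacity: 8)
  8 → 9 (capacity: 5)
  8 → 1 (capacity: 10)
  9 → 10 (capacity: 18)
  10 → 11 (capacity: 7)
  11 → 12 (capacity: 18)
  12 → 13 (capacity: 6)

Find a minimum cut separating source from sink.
Min cut value = 6, edges: (12,13)

Min cut value: 6
Partition: S = [0, 1, 2, 3, 4, 5, 6, 7, 8, 9, 10, 11, 12], T = [13]
Cut edges: (12,13)

By max-flow min-cut theorem, max flow = min cut = 6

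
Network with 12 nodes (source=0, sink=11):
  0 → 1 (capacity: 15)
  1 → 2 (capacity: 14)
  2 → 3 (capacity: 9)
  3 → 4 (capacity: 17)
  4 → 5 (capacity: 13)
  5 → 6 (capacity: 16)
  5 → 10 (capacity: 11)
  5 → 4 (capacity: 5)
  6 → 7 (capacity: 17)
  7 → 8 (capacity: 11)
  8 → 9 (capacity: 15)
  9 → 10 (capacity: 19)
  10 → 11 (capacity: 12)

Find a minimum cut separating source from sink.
Min cut value = 9, edges: (2,3)

Min cut value: 9
Partition: S = [0, 1, 2], T = [3, 4, 5, 6, 7, 8, 9, 10, 11]
Cut edges: (2,3)

By max-flow min-cut theorem, max flow = min cut = 9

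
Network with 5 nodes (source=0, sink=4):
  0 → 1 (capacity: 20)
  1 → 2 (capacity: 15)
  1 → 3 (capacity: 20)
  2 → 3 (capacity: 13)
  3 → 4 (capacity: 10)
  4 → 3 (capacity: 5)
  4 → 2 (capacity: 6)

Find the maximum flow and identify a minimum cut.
Max flow = 10, Min cut edges: (3,4)

Maximum flow: 10
Minimum cut: (3,4)
Partition: S = [0, 1, 2, 3], T = [4]

Max-flow min-cut theorem verified: both equal 10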